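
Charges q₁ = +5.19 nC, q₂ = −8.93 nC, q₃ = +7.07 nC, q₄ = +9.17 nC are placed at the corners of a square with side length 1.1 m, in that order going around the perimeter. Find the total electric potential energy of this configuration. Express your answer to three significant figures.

-2.37×10⁻⁷ J

The assembly work is the sum of pairwise potential energies, U = Σ_{i<j} kqᵢqⱼ/rᵢⱼ.
The four side pairs have separation 1.10 m and the two diagonal pairs 1.56 m.
Summing all 6 pair terms gives U = -2.37×10⁻⁷ J.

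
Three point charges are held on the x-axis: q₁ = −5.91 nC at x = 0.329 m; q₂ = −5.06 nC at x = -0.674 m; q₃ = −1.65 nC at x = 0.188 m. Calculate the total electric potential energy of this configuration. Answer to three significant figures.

The assembly work is the sum of pairwise potential energies, U = Σ_{i<j} kqᵢqⱼ/rᵢⱼ.
Pair separations: r₁₂ = 1.00 m, r₁₃ = 0.141 m, r₂₃ = 0.862 m.
U = (2.68×10⁻⁷) + (6.22×10⁻⁷) + (8.71×10⁻⁸) = 9.77×10⁻⁷ J.

9.77×10⁻⁷ J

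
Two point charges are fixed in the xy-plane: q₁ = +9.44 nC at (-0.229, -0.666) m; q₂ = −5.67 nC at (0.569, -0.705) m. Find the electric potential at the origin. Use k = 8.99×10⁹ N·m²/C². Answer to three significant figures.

Electric potential is a scalar, so the contributions from each charge add algebraically: V = Σ kqᵢ/rᵢ.
Distances from the field point to each charge: r₁ = 0.704 m, r₂ = 0.906 m.
V = k[(9.44×10⁻⁹)/(0.704) + (-5.67×10⁻⁹)/(0.906)] = 64.2 V.

64.2 V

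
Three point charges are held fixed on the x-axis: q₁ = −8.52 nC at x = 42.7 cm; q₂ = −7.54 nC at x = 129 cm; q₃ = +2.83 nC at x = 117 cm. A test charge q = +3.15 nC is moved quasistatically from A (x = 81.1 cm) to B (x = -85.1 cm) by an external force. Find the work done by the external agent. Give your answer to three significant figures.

For quasistatic motion the external work equals the change in potential energy: W_ext = qΔV = q(V_B − V_A).
At A: distances to the source charges are 0.384 m, 0.479 m, 0.359 m; V_A = Σ kqᵢ/rᵢ = -270 V.
At B: distances to the source charges are 1.28 m, 2.14 m, 2.02 m; V_B = Σ kqᵢ/rᵢ = -79.0 V.
ΔV = V_B − V_A = 191 V.
W_ext = qΔV = (3.15×10⁻⁹ C)(191 V) = 6.02×10⁻⁷ J.

6.02×10⁻⁷ J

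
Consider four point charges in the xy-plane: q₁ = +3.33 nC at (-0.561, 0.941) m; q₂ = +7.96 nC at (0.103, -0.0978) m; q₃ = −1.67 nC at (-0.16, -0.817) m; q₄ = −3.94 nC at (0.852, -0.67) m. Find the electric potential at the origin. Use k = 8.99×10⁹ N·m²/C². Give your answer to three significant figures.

480 V

Electric potential is a scalar, so the contributions from each charge add algebraically: V = Σ kqᵢ/rᵢ.
Distances from the field point to each charge: r₁ = 1.10 m, r₂ = 0.142 m, r₃ = 0.833 m, r₄ = 1.08 m.
V = k[(3.33×10⁻⁹)/(1.10) + (7.96×10⁻⁹)/(0.142) + (-1.67×10⁻⁹)/(0.833) + (-3.94×10⁻⁹)/(1.08)] = 480 V.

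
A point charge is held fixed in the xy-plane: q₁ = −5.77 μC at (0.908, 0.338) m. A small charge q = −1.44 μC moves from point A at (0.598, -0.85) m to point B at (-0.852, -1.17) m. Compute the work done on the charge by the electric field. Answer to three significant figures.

The work done by the electric force is W_field = −ΔU = −q(V_B − V_A) = q(V_A − V_B).
At A: distance to the source charge is 1.23 m; V_A = kq₁/r = -4.22×10⁴ V.
At B: distance to the source charge is 2.32 m; V_B = kq₁/r = -2.24×10⁴ V.
ΔV = V_B − V_A = 1.99×10⁴ V.
W_field = −qΔV = −(-1.44×10⁻⁶ C)(1.99×10⁴ V) = 0.0286 J.

0.0286 J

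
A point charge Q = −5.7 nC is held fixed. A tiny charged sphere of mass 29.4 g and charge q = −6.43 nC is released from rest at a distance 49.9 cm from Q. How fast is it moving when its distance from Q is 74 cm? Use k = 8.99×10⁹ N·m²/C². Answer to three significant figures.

3.82×10⁻³ m/s

Only the electrostatic force acts, so mechanical energy is conserved: ½mv² = U₁ − U₂ = kQq(1/r₁ − 1/r₂).
U₁ − U₂ = (8.99×10⁹ N·m²/C²)(-5.70×10⁻⁹ C)(-6.43×10⁻⁹ C)(1/0.499 − 1/0.740) = 2.15×10⁻⁷ J.
v = √(2·2.15×10⁻⁷/0.0294) = 3.82×10⁻³ m/s.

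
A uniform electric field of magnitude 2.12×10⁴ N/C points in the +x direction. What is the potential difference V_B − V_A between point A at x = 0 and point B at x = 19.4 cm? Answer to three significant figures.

In a uniform field, potential decreases in the direction of E: V_B − V_A = −E·Δx.
V_B − V_A = −(2.12×10⁴ V/m)(0.194 m) = -4110 V.

-4110 V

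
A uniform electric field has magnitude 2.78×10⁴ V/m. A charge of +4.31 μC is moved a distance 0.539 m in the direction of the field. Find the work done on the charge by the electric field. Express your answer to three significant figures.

The potential change for a displacement 0.539 m in the direction of the field is ΔV = −Ed = -1.50×10⁴ V.
W_field = −qΔV = 0.0646 J.

0.0646 J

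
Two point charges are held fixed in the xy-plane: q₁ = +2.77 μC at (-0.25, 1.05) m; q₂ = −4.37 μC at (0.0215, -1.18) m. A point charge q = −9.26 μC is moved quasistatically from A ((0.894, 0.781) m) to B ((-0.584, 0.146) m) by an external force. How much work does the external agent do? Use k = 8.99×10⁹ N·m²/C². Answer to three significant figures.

0.0370 J

For quasistatic motion the external work equals the change in potential energy: W_ext = qΔV = q(V_B − V_A).
At A: distances to the source charges are 1.18 m, 2.15 m; V_A = Σ kqᵢ/rᵢ = 2890 V.
At B: distances to the source charges are 0.964 m, 1.46 m; V_B = Σ kqᵢ/rᵢ = -1110 V.
ΔV = V_B − V_A = -4000 V.
W_ext = qΔV = (-9.26×10⁻⁶ C)(-4000 V) = 0.0370 J.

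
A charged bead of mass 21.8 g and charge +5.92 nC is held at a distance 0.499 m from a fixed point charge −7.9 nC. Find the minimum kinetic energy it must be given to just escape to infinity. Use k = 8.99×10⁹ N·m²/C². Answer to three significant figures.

8.43×10⁻⁷ J

To just escape, total mechanical energy must reach zero at infinity: ½mv²_min + U = 0, so ½mv²_min = −U = |kQq|/r.
|U| = |kQq|/r = (8.99×10⁹ N·m²/C²)(7.90×10⁻⁹)(5.92×10⁻⁹)/(0.499) = 8.43×10⁻⁷ J.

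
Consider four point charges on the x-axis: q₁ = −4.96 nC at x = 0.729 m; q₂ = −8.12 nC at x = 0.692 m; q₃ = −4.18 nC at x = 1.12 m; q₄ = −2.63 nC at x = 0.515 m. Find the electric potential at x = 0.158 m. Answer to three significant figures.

-320 V

Electric potential is a scalar, so the contributions from each charge add algebraically: V = Σ kqᵢ/rᵢ.
Distances from the field point to each charge: r₁ = 0.571 m, r₂ = 0.534 m, r₃ = 0.962 m, r₄ = 0.357 m.
V = k[(-4.96×10⁻⁹)/(0.571) + (-8.12×10⁻⁹)/(0.534) + (-4.18×10⁻⁹)/(0.962) + (-2.63×10⁻⁹)/(0.357)] = -320 V.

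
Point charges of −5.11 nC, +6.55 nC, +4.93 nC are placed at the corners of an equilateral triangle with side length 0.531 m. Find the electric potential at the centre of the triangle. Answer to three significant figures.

The total potential is the scalar sum of each charge's contribution, V = Σ kqᵢ/rᵢ.
The distance from each vertex to the centroid is a/√3 = 0.307 m.
V = k[(-5.11×10⁻⁹)/(0.307) + (6.55×10⁻⁹)/(0.307) + (4.93×10⁻⁹)/(0.307)] = 187 V.

187 V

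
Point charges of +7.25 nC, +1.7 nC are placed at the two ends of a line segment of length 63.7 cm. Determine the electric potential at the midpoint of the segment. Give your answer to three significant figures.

Electric potential is a scalar, so the contributions from each charge add algebraically: V = Σ kqᵢ/rᵢ.
Each charge is 0.319 m from the midpoint.
V = k[(7.25×10⁻⁹)/(0.319) + (1.70×10⁻⁹)/(0.319)] = 253 V.

253 V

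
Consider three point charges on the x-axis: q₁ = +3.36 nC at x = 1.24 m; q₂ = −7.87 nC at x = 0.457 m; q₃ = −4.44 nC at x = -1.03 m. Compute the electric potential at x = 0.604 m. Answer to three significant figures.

The total potential is the scalar sum of each charge's contribution, V = Σ kqᵢ/rᵢ.
Distances from the field point to each charge: r₁ = 0.636 m, r₂ = 0.147 m, r₃ = 1.63 m.
V = k[(3.36×10⁻⁹)/(0.636) + (-7.87×10⁻⁹)/(0.147) + (-4.44×10⁻⁹)/(1.63)] = -458 V.

-458 V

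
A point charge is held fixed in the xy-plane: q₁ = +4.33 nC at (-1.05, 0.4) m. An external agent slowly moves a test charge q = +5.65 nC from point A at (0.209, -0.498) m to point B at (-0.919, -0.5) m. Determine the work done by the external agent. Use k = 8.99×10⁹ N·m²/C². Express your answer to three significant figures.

For quasistatic motion the external work equals the change in potential energy: W_ext = qΔV = q(V_B − V_A).
At A: distance to the source charge is 1.55 m; V_A = kq₁/r = 25.2 V.
At B: distance to the source charge is 0.909 m; V_B = kq₁/r = 42.8 V.
ΔV = V_B − V_A = 17.6 V.
W_ext = qΔV = (5.65×10⁻⁹ C)(17.6 V) = 9.96×10⁻⁸ J.

9.96×10⁻⁸ J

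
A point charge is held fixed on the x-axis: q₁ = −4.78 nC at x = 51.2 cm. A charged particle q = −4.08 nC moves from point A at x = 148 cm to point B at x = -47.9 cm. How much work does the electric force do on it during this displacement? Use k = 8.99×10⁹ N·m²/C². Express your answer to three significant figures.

4.20×10⁻⁹ J

The work done by the electric force is W_field = −ΔU = −q(V_B − V_A) = q(V_A − V_B).
At A: distance to the source charge is 0.968 m; V_A = kq₁/r = -44.4 V.
At B: distance to the source charge is 0.991 m; V_B = kq₁/r = -43.4 V.
ΔV = V_B − V_A = 1.03 V.
W_field = −qΔV = −(-4.08×10⁻⁹ C)(1.03 V) = 4.20×10⁻⁹ J.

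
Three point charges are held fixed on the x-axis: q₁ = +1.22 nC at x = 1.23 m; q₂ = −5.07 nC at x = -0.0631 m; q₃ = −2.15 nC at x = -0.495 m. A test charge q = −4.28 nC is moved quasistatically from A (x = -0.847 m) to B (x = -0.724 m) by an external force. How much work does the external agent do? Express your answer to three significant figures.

1.71×10⁻⁷ J

For quasistatic motion the external work equals the change in potential energy: W_ext = qΔV = q(V_B − V_A).
At A: distances to the source charges are 2.08 m, 0.784 m, 0.352 m; V_A = Σ kqᵢ/rᵢ = -108 V.
At B: distances to the source charges are 1.95 m, 0.661 m, 0.229 m; V_B = Σ kqᵢ/rᵢ = -148 V.
ΔV = V_B − V_A = -40.0 V.
W_ext = qΔV = (-4.28×10⁻⁹ C)(-40.0 V) = 1.71×10⁻⁷ J.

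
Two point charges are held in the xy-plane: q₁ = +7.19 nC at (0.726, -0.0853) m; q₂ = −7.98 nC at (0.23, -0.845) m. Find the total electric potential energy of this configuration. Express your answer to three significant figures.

-5.69×10⁻⁷ J

The assembly work is the sum of pairwise potential energies, U = Σ_{i<j} kqᵢqⱼ/rᵢⱼ.
Pair separations: r₁₂ = 0.907 m.
U = (-5.69×10⁻⁷) = -5.69×10⁻⁷ J.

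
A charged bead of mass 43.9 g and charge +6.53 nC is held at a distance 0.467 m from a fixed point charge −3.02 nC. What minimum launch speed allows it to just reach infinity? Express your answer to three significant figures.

4.16×10⁻³ m/s

To just escape, total mechanical energy must reach zero at infinity: ½mv²_min + U = 0, so ½mv²_min = −U = |kQq|/r.
|U| = |kQq|/r = (8.99×10⁹ N·m²/C²)(3.02×10⁻⁹)(6.53×10⁻⁹)/(0.467) = 3.80×10⁻⁷ J.
v_min = √(2|U|/m) = √(2·3.80×10⁻⁷/0.0439) = 4.16×10⁻³ m/s.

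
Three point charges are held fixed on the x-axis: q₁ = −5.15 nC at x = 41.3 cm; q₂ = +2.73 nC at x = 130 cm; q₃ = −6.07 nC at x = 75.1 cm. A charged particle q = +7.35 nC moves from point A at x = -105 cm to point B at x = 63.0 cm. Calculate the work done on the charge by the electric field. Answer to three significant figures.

4.24×10⁻⁶ J

The work done by the electric force is W_field = −ΔU = −q(V_B − V_A) = q(V_A − V_B).
At A: distances to the source charges are 1.46 m, 2.35 m, 1.80 m; V_A = Σ kqᵢ/rᵢ = -51.5 V.
At B: distances to the source charges are 0.217 m, 0.670 m, 0.121 m; V_B = Σ kqᵢ/rᵢ = -628 V.
ΔV = V_B − V_A = -576 V.
W_field = −qΔV = −(7.35×10⁻⁹ C)(-576 V) = 4.24×10⁻⁶ J.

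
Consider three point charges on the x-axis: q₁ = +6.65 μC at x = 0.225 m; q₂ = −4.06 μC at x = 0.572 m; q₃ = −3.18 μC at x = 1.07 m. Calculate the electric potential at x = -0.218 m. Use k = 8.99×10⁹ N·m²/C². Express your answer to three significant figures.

Electric potential is a scalar, so the contributions from each charge add algebraically: V = Σ kqᵢ/rᵢ.
Distances from the field point to each charge: r₁ = 0.443 m, r₂ = 0.790 m, r₃ = 1.29 m.
V = k[(6.65×10⁻⁶)/(0.443) + (-4.06×10⁻⁶)/(0.790) + (-3.18×10⁻⁶)/(1.29)] = 6.66×10⁴ V.

6.66×10⁴ V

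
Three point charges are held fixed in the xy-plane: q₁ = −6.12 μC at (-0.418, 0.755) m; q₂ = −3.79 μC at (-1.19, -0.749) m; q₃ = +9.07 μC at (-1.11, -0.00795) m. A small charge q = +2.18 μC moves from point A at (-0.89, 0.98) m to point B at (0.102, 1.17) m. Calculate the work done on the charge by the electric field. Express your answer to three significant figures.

The work done by the electric force is W_field = −ΔU = −q(V_B − V_A) = q(V_A − V_B).
At A: distances to the source charges are 0.523 m, 1.75 m, 1.01 m; V_A = Σ kqᵢ/rᵢ = -4.41×10⁴ V.
At B: distances to the source charges are 0.665 m, 2.31 m, 1.69 m; V_B = Σ kqᵢ/rᵢ = -4.92×10⁴ V.
ΔV = V_B − V_A = -5100 V.
W_field = −qΔV = −(2.18×10⁻⁶ C)(-5100 V) = 0.0111 J.

0.0111 J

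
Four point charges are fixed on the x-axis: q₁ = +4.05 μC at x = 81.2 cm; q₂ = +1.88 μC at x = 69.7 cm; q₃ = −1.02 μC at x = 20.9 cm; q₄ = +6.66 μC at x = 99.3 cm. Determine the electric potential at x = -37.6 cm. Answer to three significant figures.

7.45×10⁴ V

Electric potential is a scalar, so the contributions from each charge add algebraically: V = Σ kqᵢ/rᵢ.
Distances from the field point to each charge: r₁ = 1.19 m, r₂ = 1.07 m, r₃ = 0.585 m, r₄ = 1.37 m.
V = k[(4.05×10⁻⁶)/(1.19) + (1.88×10⁻⁶)/(1.07) + (-1.02×10⁻⁶)/(0.585) + (6.66×10⁻⁶)/(1.37)] = 7.45×10⁴ V.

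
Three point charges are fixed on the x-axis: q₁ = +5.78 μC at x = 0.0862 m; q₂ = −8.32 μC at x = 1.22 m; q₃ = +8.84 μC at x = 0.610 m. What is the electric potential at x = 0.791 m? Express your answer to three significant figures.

3.38×10⁵ V

Electric potential is a scalar, so the contributions from each charge add algebraically: V = Σ kqᵢ/rᵢ.
Distances from the field point to each charge: r₁ = 0.705 m, r₂ = 0.429 m, r₃ = 0.181 m.
V = k[(5.78×10⁻⁶)/(0.705) + (-8.32×10⁻⁶)/(0.429) + (8.84×10⁻⁶)/(0.181)] = 3.38×10⁵ V.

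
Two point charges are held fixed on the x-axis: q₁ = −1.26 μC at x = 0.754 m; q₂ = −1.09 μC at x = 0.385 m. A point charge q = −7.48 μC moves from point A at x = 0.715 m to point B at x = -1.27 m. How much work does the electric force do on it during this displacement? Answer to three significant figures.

2.31 J

The work done by the electric force is W_field = −ΔU = −q(V_B − V_A) = q(V_A − V_B).
At A: distances to the source charges are 0.0390 m, 0.330 m; V_A = Σ kqᵢ/rᵢ = -3.20×10⁵ V.
At B: distances to the source charges are 2.02 m, 1.66 m; V_B = Σ kqᵢ/rᵢ = -1.15×10⁴ V.
ΔV = V_B − V_A = 3.09×10⁵ V.
W_field = −qΔV = −(-7.48×10⁻⁶ C)(3.09×10⁵ V) = 2.31 J.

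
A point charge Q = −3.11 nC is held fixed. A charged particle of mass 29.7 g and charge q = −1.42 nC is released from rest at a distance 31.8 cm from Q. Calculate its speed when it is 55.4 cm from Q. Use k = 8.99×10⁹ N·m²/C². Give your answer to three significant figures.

1.89×10⁻³ m/s

Only the electrostatic force acts, so mechanical energy is conserved: ½mv² = U₁ − U₂ = kQq(1/r₁ − 1/r₂).
U₁ − U₂ = (8.99×10⁹ N·m²/C²)(-3.11×10⁻⁹ C)(-1.42×10⁻⁹ C)(1/0.318 − 1/0.554) = 5.32×10⁻⁸ J.
v = √(2·5.32×10⁻⁸/0.0297) = 1.89×10⁻³ m/s.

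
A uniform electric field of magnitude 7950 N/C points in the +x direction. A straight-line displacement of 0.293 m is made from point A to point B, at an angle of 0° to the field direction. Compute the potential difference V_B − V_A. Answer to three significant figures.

Only the component of displacement along E changes the potential: ΔV = −E·d·cosθ.
ΔV = −(7950 V/m)(0.293 m)cos0° = -2330 V.

-2330 V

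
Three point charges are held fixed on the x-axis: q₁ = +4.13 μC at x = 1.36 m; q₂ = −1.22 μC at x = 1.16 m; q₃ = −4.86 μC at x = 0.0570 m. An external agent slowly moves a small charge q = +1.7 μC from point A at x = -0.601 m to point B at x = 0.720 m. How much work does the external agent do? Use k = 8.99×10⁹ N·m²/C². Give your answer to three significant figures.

0.0355 J

For quasistatic motion the external work equals the change in potential energy: W_ext = qΔV = q(V_B − V_A).
At A: distances to the source charges are 1.96 m, 1.76 m, 0.658 m; V_A = Σ kqᵢ/rᵢ = -5.37×10⁴ V.
At B: distances to the source charges are 0.640 m, 0.440 m, 0.663 m; V_B = Σ kqᵢ/rᵢ = -3.28×10⁴ V.
ΔV = V_B − V_A = 2.09×10⁴ V.
W_ext = qΔV = (1.70×10⁻⁶ C)(2.09×10⁴ V) = 0.0355 J.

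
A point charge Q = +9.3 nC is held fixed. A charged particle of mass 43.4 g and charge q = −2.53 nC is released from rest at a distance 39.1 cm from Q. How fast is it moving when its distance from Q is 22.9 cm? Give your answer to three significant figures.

Only the electrostatic force acts, so mechanical energy is conserved: ½mv² = U₁ − U₂ = kQq(1/r₁ − 1/r₂).
U₁ − U₂ = (8.99×10⁹ N·m²/C²)(9.30×10⁻⁹ C)(-2.53×10⁻⁹ C)(1/0.391 − 1/0.229) = 3.83×10⁻⁷ J.
v = √(2·3.83×10⁻⁷/0.0434) = 4.20×10⁻³ m/s.

4.20×10⁻³ m/s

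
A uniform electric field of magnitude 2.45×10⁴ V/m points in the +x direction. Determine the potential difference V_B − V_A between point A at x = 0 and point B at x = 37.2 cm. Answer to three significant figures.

-9110 V

In a uniform field, potential decreases in the direction of E: V_B − V_A = −E·Δx.
V_B − V_A = −(2.45×10⁴ V/m)(0.372 m) = -9110 V.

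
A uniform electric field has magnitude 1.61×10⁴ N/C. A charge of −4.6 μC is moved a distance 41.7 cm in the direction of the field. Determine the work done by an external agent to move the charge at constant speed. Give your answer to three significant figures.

The potential change for a displacement 41.7 cm in the direction of the field is ΔV = −Ed = -6710 V.
W_ext = qΔV = 0.0309 J.

0.0309 J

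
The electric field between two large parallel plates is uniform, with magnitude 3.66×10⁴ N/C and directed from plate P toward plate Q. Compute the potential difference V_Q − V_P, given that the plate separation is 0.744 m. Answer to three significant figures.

In a uniform field, potential decreases in the direction of E: ΔV = −E·d for a displacement d parallel to E.
Going from P to Q is a displacement of 0.744 m along the field, so V_Q − V_P = −Ed = -2.72×10⁴ V.

-2.72×10⁴ V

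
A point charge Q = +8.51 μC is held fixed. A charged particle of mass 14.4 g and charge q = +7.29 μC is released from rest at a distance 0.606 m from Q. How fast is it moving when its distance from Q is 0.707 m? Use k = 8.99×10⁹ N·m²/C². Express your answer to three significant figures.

Only the electrostatic force acts, so mechanical energy is conserved: ½mv² = U₁ − U₂ = kQq(1/r₁ − 1/r₂).
U₁ − U₂ = (8.99×10⁹ N·m²/C²)(8.51×10⁻⁶ C)(7.29×10⁻⁶ C)(1/0.606 − 1/0.707) = 0.131 J.
v = √(2·0.131/0.0144) = 4.27 m/s.

4.27 m/s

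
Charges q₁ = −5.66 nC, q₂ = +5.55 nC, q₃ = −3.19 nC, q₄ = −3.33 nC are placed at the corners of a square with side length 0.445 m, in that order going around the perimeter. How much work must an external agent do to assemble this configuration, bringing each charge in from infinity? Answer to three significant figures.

-4.03×10⁻⁷ J

The assembly work is the sum of pairwise potential energies, U = Σ_{i<j} kqᵢqⱼ/rᵢⱼ.
The four side pairs have separation 0.445 m and the two diagonal pairs 0.629 m.
Summing all 6 pair terms gives U = -4.03×10⁻⁷ J.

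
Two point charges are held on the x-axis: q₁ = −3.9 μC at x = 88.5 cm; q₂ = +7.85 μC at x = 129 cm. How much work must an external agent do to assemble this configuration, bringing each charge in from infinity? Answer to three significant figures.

The work to assemble the configuration equals its total potential energy, U = Σ kqᵢqⱼ/rᵢⱼ over all pairs.
Pair separations: r₁₂ = 0.405 m.
U = (-0.680) = -0.680 J.

-0.680 J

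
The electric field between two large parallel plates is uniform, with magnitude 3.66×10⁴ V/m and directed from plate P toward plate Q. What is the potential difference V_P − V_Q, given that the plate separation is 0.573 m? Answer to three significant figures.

2.10×10⁴ V

In a uniform field, potential decreases in the direction of E: ΔV = −E·d for a displacement d parallel to E.
Going from Q to P is a displacement of 0.573 m opposite to the field, so V_P − V_Q = +Ed = 2.10×10⁴ V.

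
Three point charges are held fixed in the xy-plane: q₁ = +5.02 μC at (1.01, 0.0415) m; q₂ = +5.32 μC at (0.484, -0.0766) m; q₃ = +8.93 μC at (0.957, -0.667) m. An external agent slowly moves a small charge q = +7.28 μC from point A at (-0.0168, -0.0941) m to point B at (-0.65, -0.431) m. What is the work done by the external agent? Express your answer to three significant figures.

-0.686 J

For quasistatic motion the external work equals the change in potential energy: W_ext = qΔV = q(V_B − V_A).
At A: distances to the source charges are 1.04 m, 0.501 m, 1.13 m; V_A = Σ kqᵢ/rᵢ = 2.10×10⁵ V.
At B: distances to the source charges are 1.73 m, 1.19 m, 1.62 m; V_B = Σ kqᵢ/rᵢ = 1.16×10⁵ V.
ΔV = V_B − V_A = -9.42×10⁴ V.
W_ext = qΔV = (7.28×10⁻⁶ C)(-9.42×10⁴ V) = -0.686 J.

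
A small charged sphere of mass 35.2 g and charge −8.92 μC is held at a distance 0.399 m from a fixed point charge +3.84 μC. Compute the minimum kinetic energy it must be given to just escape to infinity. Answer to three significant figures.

0.772 J

To just escape, total mechanical energy must reach zero at infinity: ½mv²_min + U = 0, so ½mv²_min = −U = |kQq|/r.
|U| = |kQq|/r = (8.99×10⁹ N·m²/C²)(3.84×10⁻⁶)(8.92×10⁻⁶)/(0.399) = 0.772 J.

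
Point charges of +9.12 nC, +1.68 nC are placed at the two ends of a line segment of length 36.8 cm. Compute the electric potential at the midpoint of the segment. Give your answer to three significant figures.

528 V

The total potential is the scalar sum of each charge's contribution, V = Σ kqᵢ/rᵢ.
Each charge is 0.184 m from the midpoint.
V = k[(9.12×10⁻⁹)/(0.184) + (1.68×10⁻⁹)/(0.184)] = 528 V.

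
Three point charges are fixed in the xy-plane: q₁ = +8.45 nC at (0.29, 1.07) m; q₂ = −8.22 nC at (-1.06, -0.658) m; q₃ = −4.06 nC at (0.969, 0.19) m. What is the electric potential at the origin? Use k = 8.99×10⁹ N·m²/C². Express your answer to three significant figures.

-27.7 V

Electric potential is a scalar, so the contributions from each charge add algebraically: V = Σ kqᵢ/rᵢ.
Distances from the field point to each charge: r₁ = 1.11 m, r₂ = 1.25 m, r₃ = 0.987 m.
V = k[(8.45×10⁻⁹)/(1.11) + (-8.22×10⁻⁹)/(1.25) + (-4.06×10⁻⁹)/(0.987)] = -27.7 V.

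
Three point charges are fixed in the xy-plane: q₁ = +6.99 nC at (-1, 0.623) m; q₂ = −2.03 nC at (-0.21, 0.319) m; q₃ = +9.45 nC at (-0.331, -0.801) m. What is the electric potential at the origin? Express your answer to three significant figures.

Electric potential is a scalar, so the contributions from each charge add algebraically: V = Σ kqᵢ/rᵢ.
Distances from the field point to each charge: r₁ = 1.18 m, r₂ = 0.382 m, r₃ = 0.867 m.
V = k[(6.99×10⁻⁹)/(1.18) + (-2.03×10⁻⁹)/(0.382) + (9.45×10⁻⁹)/(0.867)] = 104 V.

104 V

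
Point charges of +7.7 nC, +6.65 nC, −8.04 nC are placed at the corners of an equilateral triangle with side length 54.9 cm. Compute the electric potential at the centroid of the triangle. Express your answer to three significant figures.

Electric potential is a scalar, so the contributions from each charge add algebraically: V = Σ kqᵢ/rᵢ.
The distance from each vertex to the centroid is a/√3 = 0.317 m.
V = k[(7.70×10⁻⁹)/(0.317) + (6.65×10⁻⁹)/(0.317) + (-8.04×10⁻⁹)/(0.317)] = 179 V.

179 V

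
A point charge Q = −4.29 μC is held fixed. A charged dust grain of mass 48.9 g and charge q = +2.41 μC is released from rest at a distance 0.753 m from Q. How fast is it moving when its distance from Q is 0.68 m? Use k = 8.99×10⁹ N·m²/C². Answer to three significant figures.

Only the electrostatic force acts, so mechanical energy is conserved: ½mv² = U₁ − U₂ = kQq(1/r₁ − 1/r₂).
U₁ − U₂ = (8.99×10⁹ N·m²/C²)(-4.29×10⁻⁶ C)(2.41×10⁻⁶ C)(1/0.753 − 1/0.680) = 0.0133 J.
v = √(2·0.0133/0.0489) = 0.736 m/s.

0.736 m/s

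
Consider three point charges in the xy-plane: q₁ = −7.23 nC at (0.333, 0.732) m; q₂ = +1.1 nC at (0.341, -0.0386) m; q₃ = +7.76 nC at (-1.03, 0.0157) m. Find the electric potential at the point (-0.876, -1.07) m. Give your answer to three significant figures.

39.9 V

The total potential is the scalar sum of each charge's contribution, V = Σ kqᵢ/rᵢ.
Distances from the field point to each charge: r₁ = 2.17 m, r₂ = 1.60 m, r₃ = 1.10 m.
V = k[(-7.23×10⁻⁹)/(2.17) + (1.10×10⁻⁹)/(1.60) + (7.76×10⁻⁹)/(1.10)] = 39.9 V.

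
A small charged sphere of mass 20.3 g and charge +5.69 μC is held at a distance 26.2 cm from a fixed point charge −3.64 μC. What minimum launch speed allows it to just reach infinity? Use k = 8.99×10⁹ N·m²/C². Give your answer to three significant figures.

8.37 m/s

To just escape, total mechanical energy must reach zero at infinity: ½mv²_min + U = 0, so ½mv²_min = −U = |kQq|/r.
|U| = |kQq|/r = (8.99×10⁹ N·m²/C²)(3.64×10⁻⁶)(5.69×10⁻⁶)/(0.262) = 0.711 J.
v_min = √(2|U|/m) = √(2·0.711/0.0203) = 8.37 m/s.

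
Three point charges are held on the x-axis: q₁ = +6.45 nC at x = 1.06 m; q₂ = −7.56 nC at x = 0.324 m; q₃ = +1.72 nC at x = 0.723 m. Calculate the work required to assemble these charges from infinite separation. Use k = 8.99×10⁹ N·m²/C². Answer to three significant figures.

The work to assemble the configuration equals its total potential energy, U = Σ kqᵢqⱼ/rᵢⱼ over all pairs.
Pair separations: r₁₂ = 0.736 m, r₁₃ = 0.337 m, r₂₃ = 0.399 m.
U = (-5.96×10⁻⁷) + (2.96×10⁻⁷) + (-2.93×10⁻⁷) = -5.93×10⁻⁷ J.

-5.93×10⁻⁷ J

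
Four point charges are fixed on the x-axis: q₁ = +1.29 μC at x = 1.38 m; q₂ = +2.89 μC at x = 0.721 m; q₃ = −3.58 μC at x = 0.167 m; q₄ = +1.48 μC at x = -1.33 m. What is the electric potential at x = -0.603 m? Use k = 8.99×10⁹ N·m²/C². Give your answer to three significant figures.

1980 V

The total potential is the scalar sum of each charge's contribution, V = Σ kqᵢ/rᵢ.
Distances from the field point to each charge: r₁ = 1.98 m, r₂ = 1.32 m, r₃ = 0.770 m, r₄ = 0.727 m.
V = k[(1.29×10⁻⁶)/(1.98) + (2.89×10⁻⁶)/(1.32) + (-3.58×10⁻⁶)/(0.770) + (1.48×10⁻⁶)/(0.727)] = 1980 V.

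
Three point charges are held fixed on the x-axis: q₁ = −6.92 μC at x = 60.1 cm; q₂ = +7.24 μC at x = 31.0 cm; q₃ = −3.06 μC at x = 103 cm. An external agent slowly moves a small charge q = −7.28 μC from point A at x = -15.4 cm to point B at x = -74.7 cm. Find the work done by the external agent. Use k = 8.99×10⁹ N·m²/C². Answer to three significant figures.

0.253 J

For quasistatic motion the external work equals the change in potential energy: W_ext = qΔV = q(V_B − V_A).
At A: distances to the source charges are 0.755 m, 0.464 m, 1.18 m; V_A = Σ kqᵢ/rᵢ = 3.46×10⁴ V.
At B: distances to the source charges are 1.35 m, 1.06 m, 1.78 m; V_B = Σ kqᵢ/rᵢ = -53.6 V.
ΔV = V_B − V_A = -3.47×10⁴ V.
W_ext = qΔV = (-7.28×10⁻⁶ C)(-3.47×10⁴ V) = 0.253 J.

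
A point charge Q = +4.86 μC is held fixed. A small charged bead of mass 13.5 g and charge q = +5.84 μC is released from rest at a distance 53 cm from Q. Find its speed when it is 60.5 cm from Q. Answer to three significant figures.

Only the electrostatic force acts, so mechanical energy is conserved: ½mv² = U₁ − U₂ = kQq(1/r₁ − 1/r₂).
U₁ − U₂ = (8.99×10⁹ N·m²/C²)(4.86×10⁻⁶ C)(5.84×10⁻⁶ C)(1/0.530 − 1/0.605) = 0.0597 J.
v = √(2·0.0597/0.0135) = 2.97 m/s.

2.97 m/s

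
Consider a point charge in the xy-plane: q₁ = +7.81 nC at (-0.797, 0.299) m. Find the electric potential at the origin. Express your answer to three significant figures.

Electric potential is a scalar, so the contributions from each charge add algebraically: V = Σ kqᵢ/rᵢ.
Distances from the field point to each charge: r₁ = 0.851 m.
V = k[(7.81×10⁻⁹)/(0.851)] = 82.5 V.

82.5 V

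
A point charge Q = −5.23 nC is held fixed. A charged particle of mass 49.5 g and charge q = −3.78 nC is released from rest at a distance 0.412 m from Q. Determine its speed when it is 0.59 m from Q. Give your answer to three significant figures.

2.29×10⁻³ m/s

Only the electrostatic force acts, so mechanical energy is conserved: ½mv² = U₁ − U₂ = kQq(1/r₁ − 1/r₂).
U₁ − U₂ = (8.99×10⁹ N·m²/C²)(-5.23×10⁻⁹ C)(-3.78×10⁻⁹ C)(1/0.412 − 1/0.590) = 1.30×10⁻⁷ J.
v = √(2·1.30×10⁻⁷/0.0495) = 2.29×10⁻³ m/s.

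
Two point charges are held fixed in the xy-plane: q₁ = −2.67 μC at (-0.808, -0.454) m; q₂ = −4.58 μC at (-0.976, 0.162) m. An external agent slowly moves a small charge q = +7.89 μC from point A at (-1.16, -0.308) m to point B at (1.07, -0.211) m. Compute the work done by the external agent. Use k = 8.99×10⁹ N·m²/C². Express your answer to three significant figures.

0.884 J

For quasistatic motion the external work equals the change in potential energy: W_ext = qΔV = q(V_B − V_A).
At A: distances to the source charges are 0.381 m, 0.505 m; V_A = Σ kqᵢ/rᵢ = -1.45×10⁵ V.
At B: distances to the source charges are 1.89 m, 2.08 m; V_B = Σ kqᵢ/rᵢ = -3.25×10⁴ V.
ΔV = V_B − V_A = 1.12×10⁵ V.
W_ext = qΔV = (7.89×10⁻⁶ C)(1.12×10⁵ V) = 0.884 J.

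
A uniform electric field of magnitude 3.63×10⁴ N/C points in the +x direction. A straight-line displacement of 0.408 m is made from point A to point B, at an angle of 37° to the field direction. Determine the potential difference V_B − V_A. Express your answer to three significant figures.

Only the component of displacement along E changes the potential: ΔV = −E·d·cosθ.
ΔV = −(3.63×10⁴ V/m)(0.408 m)cos37° = -1.18×10⁴ V.

-1.18×10⁴ V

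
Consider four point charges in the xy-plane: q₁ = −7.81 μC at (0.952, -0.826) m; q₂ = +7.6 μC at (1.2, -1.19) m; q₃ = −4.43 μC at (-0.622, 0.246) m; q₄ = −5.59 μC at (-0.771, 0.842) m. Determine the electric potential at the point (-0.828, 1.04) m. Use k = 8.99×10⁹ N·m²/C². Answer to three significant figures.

-2.97×10⁵ V

The total potential is the scalar sum of each charge's contribution, V = Σ kqᵢ/rᵢ.
Distances from the field point to each charge: r₁ = 2.58 m, r₂ = 3.01 m, r₃ = 0.820 m, r₄ = 0.206 m.
V = k[(-7.81×10⁻⁶)/(2.58) + (7.60×10⁻⁶)/(3.01) + (-4.43×10⁻⁶)/(0.820) + (-5.59×10⁻⁶)/(0.206)] = -2.97×10⁵ V.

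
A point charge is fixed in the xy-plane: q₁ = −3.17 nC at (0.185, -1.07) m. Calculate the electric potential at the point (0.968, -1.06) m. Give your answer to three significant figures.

The total potential is the scalar sum of each charge's contribution, V = Σ kqᵢ/rᵢ.
Distances from the field point to each charge: r₁ = 0.783 m.
V = k[(-3.17×10⁻⁹)/(0.783)] = -36.4 V.

-36.4 V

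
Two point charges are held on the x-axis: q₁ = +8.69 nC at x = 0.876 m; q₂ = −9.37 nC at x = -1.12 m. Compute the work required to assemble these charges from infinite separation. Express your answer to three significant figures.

-3.67×10⁻⁷ J

The assembly work is the sum of pairwise potential energies, U = Σ_{i<j} kqᵢqⱼ/rᵢⱼ.
Pair separations: r₁₂ = 2.00 m.
U = (-3.67×10⁻⁷) = -3.67×10⁻⁷ J.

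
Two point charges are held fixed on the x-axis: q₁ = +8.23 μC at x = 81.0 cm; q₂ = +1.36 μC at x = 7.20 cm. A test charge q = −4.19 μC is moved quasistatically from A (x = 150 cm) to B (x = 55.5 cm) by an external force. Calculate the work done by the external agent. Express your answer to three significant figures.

For quasistatic motion the external work equals the change in potential energy: W_ext = qΔV = q(V_B − V_A).
At A: distances to the source charges are 0.690 m, 1.43 m; V_A = Σ kqᵢ/rᵢ = 1.16×10⁵ V.
At B: distances to the source charges are 0.255 m, 0.483 m; V_B = Σ kqᵢ/rᵢ = 3.15×10⁵ V.
ΔV = V_B − V_A = 2.00×10⁵ V.
W_ext = qΔV = (-4.19×10⁻⁶ C)(2.00×10⁵ V) = -0.837 J.

-0.837 J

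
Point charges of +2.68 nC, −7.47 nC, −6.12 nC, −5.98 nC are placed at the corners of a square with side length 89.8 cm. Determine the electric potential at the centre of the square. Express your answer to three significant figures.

The total potential is the scalar sum of each charge's contribution, V = Σ kqᵢ/rᵢ.
The distance from each corner to the centre is a√2/2 = 0.635 m.
V = k[(2.68×10⁻⁹)/(0.635) + (-7.47×10⁻⁹)/(0.635) + (-6.12×10⁻⁹)/(0.635) + (-5.98×10⁻⁹)/(0.635)] = -239 V.

-239 V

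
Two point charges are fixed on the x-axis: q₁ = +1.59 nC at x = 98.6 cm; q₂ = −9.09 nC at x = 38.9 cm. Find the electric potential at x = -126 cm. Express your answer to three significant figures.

Electric potential is a scalar, so the contributions from each charge add algebraically: V = Σ kqᵢ/rᵢ.
Distances from the field point to each charge: r₁ = 2.25 m, r₂ = 1.65 m.
V = k[(1.59×10⁻⁹)/(2.25) + (-9.09×10⁻⁹)/(1.65)] = -43.2 V.

-43.2 V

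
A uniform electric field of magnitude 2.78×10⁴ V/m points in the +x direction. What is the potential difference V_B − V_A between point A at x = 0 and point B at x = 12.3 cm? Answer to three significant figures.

In a uniform field, potential decreases in the direction of E: V_B − V_A = −E·Δx.
V_B − V_A = −(2.78×10⁴ V/m)(0.123 m) = -3420 V.

-3420 V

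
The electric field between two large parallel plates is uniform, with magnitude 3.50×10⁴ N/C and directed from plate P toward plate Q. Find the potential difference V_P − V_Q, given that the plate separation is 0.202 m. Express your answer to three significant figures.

7070 V

In a uniform field, potential decreases in the direction of E: ΔV = −E·d for a displacement d parallel to E.
Going from Q to P is a displacement of 0.202 m opposite to the field, so V_P − V_Q = +Ed = 7070 V.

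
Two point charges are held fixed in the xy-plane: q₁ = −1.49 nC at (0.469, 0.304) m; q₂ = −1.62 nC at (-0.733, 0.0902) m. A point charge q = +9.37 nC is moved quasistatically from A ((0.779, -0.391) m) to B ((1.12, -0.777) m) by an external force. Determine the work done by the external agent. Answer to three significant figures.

For quasistatic motion the external work equals the change in potential energy: W_ext = qΔV = q(V_B − V_A).
At A: distances to the source charges are 0.761 m, 1.59 m; V_A = Σ kqᵢ/rᵢ = -26.8 V.
At B: distances to the source charges are 1.26 m, 2.05 m; V_B = Σ kqᵢ/rᵢ = -17.7 V.
ΔV = V_B − V_A = 9.05 V.
W_ext = qΔV = (9.37×10⁻⁹ C)(9.05 V) = 8.48×10⁻⁸ J.

8.48×10⁻⁸ J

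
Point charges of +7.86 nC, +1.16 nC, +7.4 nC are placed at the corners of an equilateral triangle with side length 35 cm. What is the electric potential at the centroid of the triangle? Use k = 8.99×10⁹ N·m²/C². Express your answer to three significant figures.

731 V

The total potential is the scalar sum of each charge's contribution, V = Σ kqᵢ/rᵢ.
The distance from each vertex to the centroid is a/√3 = 0.202 m.
V = k[(7.86×10⁻⁹)/(0.202) + (1.16×10⁻⁹)/(0.202) + (7.40×10⁻⁹)/(0.202)] = 731 V.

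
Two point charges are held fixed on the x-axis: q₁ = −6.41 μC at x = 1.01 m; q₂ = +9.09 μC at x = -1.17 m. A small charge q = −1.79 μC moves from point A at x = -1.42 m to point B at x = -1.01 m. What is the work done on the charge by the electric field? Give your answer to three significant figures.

0.321 J

The work done by the electric force is W_field = −ΔU = −q(V_B − V_A) = q(V_A − V_B).
At A: distances to the source charges are 2.43 m, 0.250 m; V_A = Σ kqᵢ/rᵢ = 3.03×10⁵ V.
At B: distances to the source charges are 2.02 m, 0.160 m; V_B = Σ kqᵢ/rᵢ = 4.82×10⁵ V.
ΔV = V_B − V_A = 1.79×10⁵ V.
W_field = −qΔV = −(-1.79×10⁻⁶ C)(1.79×10⁵ V) = 0.321 J.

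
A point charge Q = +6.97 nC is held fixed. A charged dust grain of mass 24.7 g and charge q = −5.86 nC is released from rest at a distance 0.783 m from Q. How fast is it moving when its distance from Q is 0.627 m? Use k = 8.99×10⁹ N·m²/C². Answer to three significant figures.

Only the electrostatic force acts, so mechanical energy is conserved: ½mv² = U₁ − U₂ = kQq(1/r₁ − 1/r₂).
U₁ − U₂ = (8.99×10⁹ N·m²/C²)(6.97×10⁻⁹ C)(-5.86×10⁻⁹ C)(1/0.783 − 1/0.627) = 1.17×10⁻⁷ J.
v = √(2·1.17×10⁻⁷/0.0247) = 3.07×10⁻³ m/s.

3.07×10⁻³ m/s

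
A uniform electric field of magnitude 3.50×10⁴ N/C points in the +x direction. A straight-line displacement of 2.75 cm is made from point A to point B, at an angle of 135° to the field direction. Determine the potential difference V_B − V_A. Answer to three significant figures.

681 V

Only the component of displacement along E changes the potential: ΔV = −E·d·cosθ.
ΔV = −(3.50×10⁴ V/m)(0.0275 m)cos135° = 681 V.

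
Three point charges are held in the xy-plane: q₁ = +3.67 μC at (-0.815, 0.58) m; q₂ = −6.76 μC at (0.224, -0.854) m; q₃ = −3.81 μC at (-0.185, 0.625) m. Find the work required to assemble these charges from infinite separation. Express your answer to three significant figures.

-0.174 J

The work to assemble the configuration equals its total potential energy, U = Σ kqᵢqⱼ/rᵢⱼ over all pairs.
Pair separations: r₁₂ = 1.77 m, r₁₃ = 0.632 m, r₂₃ = 1.53 m.
U = (-0.126) + (-0.199) + (0.151) = -0.174 J.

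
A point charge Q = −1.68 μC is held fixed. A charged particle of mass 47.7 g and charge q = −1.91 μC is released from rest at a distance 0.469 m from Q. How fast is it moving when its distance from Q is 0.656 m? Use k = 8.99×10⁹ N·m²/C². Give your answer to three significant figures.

0.857 m/s

Only the electrostatic force acts, so mechanical energy is conserved: ½mv² = U₁ − U₂ = kQq(1/r₁ − 1/r₂).
U₁ − U₂ = (8.99×10⁹ N·m²/C²)(-1.68×10⁻⁶ C)(-1.91×10⁻⁶ C)(1/0.469 − 1/0.656) = 0.0175 J.
v = √(2·0.0175/0.0477) = 0.857 m/s.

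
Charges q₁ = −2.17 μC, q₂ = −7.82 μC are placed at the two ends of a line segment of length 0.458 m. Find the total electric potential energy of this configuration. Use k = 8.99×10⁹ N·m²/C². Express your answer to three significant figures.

The assembly work is the sum of pairwise potential energies, U = Σ_{i<j} kqᵢqⱼ/rᵢⱼ.
The separation is r = 0.458 m.
U = (0.333) = 0.333 J.

0.333 J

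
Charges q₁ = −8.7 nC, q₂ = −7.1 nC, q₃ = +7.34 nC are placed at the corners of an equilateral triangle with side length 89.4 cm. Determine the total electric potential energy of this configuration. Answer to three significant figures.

The work to assemble the configuration equals its total potential energy, U = Σ kqᵢqⱼ/rᵢⱼ over all pairs.
All three pair separations equal the side length, 0.894 m.
U = (6.21×10⁻⁷) + (-6.42×10⁻⁷) + (-5.24×10⁻⁷) = -5.45×10⁻⁷ J.

-5.45×10⁻⁷ J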